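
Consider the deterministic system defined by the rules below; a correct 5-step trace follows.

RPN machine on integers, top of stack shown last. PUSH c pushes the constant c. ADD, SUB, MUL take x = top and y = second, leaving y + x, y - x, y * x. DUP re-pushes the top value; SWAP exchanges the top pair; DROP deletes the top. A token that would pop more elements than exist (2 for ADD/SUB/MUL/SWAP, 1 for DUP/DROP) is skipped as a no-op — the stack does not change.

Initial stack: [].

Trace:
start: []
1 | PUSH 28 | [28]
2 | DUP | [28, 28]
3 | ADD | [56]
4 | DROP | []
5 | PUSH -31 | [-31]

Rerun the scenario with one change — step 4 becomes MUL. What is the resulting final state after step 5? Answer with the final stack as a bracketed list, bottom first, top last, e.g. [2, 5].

[56, -31]

(re-executing from step 4 with the substitution; state before step 4: [56])
4 | MUL | [56]
5 | PUSH -31 | [56, -31]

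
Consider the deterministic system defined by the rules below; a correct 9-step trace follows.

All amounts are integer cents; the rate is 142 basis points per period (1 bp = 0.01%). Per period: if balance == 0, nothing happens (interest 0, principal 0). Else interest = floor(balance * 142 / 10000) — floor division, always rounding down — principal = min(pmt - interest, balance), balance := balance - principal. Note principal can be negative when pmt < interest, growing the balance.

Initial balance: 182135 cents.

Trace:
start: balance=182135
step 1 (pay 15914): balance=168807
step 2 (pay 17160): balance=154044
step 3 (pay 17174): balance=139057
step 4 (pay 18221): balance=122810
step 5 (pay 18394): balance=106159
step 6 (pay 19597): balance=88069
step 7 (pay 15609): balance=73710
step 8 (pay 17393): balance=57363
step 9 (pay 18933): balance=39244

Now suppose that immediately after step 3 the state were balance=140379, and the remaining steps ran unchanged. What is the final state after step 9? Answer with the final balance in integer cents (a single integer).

state after step 3 := balance=140379
step 4 (pay 18221): balance=124151
step 5 (pay 18394): balance=107519
step 6 (pay 19597): balance=89448
step 7 (pay 15609): balance=75109
step 8 (pay 17393): balance=58782
step 9 (pay 18933): balance=40683

40683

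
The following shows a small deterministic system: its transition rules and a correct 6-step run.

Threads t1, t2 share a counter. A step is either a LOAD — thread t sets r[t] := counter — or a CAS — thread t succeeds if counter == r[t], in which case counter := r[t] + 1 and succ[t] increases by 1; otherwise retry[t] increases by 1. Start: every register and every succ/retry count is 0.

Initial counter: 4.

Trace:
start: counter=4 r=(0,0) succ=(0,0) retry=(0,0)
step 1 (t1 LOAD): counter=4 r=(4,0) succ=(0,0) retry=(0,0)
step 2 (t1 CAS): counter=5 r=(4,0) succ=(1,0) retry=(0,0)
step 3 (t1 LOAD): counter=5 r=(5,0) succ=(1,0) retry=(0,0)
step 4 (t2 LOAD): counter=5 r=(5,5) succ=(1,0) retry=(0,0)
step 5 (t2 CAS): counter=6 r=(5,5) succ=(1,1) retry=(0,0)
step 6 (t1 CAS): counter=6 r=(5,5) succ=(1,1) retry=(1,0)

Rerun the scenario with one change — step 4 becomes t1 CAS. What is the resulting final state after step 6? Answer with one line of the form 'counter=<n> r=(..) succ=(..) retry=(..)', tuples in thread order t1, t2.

counter=6 r=(5,0) succ=(2,0) retry=(1,1)

(re-executing from step 4 with the substitution; state before step 4: counter=5 r=(5,0) succ=(1,0) retry=(0,0))
step 4 (t1 CAS): counter=6 r=(5,0) succ=(2,0) retry=(0,0)
step 5 (t2 CAS): counter=6 r=(5,0) succ=(2,0) retry=(0,1)
step 6 (t1 CAS): counter=6 r=(5,0) succ=(2,0) retry=(1,1)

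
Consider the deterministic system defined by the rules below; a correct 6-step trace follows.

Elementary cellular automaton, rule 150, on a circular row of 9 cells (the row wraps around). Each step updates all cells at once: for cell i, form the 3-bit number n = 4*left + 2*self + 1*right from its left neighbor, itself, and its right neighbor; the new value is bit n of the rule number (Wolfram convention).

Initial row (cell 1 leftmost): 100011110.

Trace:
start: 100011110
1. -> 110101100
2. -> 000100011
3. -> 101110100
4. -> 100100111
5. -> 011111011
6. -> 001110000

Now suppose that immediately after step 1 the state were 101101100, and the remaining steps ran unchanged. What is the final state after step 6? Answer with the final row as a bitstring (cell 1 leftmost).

101001011

state after step 1 := 101101100
2. -> 100000011
3. -> 010000101
4. -> 011001101
5. -> 000110001
6. -> 101001011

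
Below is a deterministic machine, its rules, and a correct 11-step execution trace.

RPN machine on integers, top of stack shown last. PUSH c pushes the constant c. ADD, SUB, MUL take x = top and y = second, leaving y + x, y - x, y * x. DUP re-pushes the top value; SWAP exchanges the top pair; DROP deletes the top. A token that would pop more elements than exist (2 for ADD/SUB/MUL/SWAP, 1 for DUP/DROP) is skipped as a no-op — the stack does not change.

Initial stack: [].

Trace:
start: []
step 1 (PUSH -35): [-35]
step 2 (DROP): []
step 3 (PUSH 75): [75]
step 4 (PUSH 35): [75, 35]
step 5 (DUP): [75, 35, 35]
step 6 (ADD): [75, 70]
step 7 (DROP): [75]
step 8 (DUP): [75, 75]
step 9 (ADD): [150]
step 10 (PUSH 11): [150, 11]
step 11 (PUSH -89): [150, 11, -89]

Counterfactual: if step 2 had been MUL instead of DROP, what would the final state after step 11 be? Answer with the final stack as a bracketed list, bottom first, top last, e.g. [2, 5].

(re-executing from step 2 with the substitution; state before step 2: [-35])
step 2 (MUL): [-35]
step 3 (PUSH 75): [-35, 75]
step 4 (PUSH 35): [-35, 75, 35]
step 5 (DUP): [-35, 75, 35, 35]
step 6 (ADD): [-35, 75, 70]
step 7 (DROP): [-35, 75]
step 8 (DUP): [-35, 75, 75]
step 9 (ADD): [-35, 150]
step 10 (PUSH 11): [-35, 150, 11]
step 11 (PUSH -89): [-35, 150, 11, -89]

[-35, 150, 11, -89]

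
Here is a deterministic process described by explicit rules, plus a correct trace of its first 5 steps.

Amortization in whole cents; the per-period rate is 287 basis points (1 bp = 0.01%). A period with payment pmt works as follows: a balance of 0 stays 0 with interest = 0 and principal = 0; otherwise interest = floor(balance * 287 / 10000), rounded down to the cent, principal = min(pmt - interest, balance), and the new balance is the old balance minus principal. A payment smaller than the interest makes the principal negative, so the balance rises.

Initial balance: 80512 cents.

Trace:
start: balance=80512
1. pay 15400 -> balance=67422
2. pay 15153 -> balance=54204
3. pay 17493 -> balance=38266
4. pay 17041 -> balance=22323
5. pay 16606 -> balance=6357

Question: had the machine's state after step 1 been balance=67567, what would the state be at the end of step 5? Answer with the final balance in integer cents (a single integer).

state after step 1 := balance=67567
2. pay 15153 -> balance=54353
3. pay 17493 -> balance=38419
4. pay 17041 -> balance=22480
5. pay 16606 -> balance=6519

6519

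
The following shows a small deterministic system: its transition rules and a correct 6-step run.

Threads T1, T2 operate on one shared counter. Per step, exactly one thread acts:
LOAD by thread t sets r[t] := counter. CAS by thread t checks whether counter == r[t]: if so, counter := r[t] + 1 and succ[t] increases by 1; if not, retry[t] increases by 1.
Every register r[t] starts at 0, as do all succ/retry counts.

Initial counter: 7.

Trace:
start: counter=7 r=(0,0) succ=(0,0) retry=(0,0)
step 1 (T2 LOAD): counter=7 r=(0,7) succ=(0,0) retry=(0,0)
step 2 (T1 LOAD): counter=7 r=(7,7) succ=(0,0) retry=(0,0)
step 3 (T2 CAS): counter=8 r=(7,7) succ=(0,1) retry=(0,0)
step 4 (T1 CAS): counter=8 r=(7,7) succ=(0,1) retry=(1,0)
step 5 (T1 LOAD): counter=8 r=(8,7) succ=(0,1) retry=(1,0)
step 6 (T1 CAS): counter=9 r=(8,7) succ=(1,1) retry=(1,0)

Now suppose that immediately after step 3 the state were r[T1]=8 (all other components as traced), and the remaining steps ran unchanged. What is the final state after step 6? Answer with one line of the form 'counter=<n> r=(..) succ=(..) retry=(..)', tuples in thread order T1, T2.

counter=10 r=(9,7) succ=(2,1) retry=(0,0)

state after step 3 := counter=8 r=(8,7) succ=(0,1) retry=(0,0)
step 4 (T1 CAS): counter=9 r=(8,7) succ=(1,1) retry=(0,0)
step 5 (T1 LOAD): counter=9 r=(9,7) succ=(1,1) retry=(0,0)
step 6 (T1 CAS): counter=10 r=(9,7) succ=(2,1) retry=(0,0)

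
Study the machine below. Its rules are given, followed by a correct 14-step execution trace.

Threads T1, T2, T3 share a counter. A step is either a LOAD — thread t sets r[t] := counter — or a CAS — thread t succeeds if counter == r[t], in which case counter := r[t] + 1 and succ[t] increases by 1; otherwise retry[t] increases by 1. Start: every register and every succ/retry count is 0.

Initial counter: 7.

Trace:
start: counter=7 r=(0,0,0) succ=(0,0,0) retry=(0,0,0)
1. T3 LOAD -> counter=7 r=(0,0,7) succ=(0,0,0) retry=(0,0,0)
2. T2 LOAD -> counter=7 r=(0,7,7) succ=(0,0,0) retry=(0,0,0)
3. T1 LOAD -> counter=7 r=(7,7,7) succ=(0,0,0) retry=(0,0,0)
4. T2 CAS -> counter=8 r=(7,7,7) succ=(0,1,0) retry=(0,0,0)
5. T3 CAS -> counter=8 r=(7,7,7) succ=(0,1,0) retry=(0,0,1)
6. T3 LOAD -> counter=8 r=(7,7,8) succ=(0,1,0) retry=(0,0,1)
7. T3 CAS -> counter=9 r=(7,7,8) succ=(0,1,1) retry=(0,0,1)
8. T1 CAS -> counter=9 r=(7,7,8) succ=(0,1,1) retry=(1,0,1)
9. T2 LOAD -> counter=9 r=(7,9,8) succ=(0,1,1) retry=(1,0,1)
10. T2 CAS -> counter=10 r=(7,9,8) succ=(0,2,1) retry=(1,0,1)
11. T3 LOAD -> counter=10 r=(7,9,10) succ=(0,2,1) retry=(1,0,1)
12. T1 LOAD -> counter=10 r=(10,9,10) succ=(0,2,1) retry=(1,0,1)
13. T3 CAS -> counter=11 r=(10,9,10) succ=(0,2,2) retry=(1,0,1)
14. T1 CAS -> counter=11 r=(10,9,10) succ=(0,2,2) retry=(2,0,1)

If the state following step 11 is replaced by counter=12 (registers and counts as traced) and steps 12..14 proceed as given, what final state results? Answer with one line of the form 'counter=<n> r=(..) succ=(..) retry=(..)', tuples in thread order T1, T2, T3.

counter=13 r=(12,9,10) succ=(1,2,1) retry=(1,0,2)

state after step 11 := counter=12 r=(7,9,10) succ=(0,2,1) retry=(1,0,1)
12. T1 LOAD -> counter=12 r=(12,9,10) succ=(0,2,1) retry=(1,0,1)
13. T3 CAS -> counter=12 r=(12,9,10) succ=(0,2,1) retry=(1,0,2)
14. T1 CAS -> counter=13 r=(12,9,10) succ=(1,2,1) retry=(1,0,2)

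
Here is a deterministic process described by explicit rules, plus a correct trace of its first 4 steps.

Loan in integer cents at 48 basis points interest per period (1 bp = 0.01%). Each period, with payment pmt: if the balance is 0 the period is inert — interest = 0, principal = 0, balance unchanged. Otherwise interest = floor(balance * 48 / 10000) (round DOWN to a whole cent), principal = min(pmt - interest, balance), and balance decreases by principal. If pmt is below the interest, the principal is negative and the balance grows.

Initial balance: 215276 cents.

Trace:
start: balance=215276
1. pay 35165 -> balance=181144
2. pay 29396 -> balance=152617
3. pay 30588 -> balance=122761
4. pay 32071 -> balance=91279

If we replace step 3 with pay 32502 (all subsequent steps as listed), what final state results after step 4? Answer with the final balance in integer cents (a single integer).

(re-executing from step 3 with the substitution; state before step 3: balance=152617)
3. pay 32502 -> balance=120847
4. pay 32071 -> balance=89356

89356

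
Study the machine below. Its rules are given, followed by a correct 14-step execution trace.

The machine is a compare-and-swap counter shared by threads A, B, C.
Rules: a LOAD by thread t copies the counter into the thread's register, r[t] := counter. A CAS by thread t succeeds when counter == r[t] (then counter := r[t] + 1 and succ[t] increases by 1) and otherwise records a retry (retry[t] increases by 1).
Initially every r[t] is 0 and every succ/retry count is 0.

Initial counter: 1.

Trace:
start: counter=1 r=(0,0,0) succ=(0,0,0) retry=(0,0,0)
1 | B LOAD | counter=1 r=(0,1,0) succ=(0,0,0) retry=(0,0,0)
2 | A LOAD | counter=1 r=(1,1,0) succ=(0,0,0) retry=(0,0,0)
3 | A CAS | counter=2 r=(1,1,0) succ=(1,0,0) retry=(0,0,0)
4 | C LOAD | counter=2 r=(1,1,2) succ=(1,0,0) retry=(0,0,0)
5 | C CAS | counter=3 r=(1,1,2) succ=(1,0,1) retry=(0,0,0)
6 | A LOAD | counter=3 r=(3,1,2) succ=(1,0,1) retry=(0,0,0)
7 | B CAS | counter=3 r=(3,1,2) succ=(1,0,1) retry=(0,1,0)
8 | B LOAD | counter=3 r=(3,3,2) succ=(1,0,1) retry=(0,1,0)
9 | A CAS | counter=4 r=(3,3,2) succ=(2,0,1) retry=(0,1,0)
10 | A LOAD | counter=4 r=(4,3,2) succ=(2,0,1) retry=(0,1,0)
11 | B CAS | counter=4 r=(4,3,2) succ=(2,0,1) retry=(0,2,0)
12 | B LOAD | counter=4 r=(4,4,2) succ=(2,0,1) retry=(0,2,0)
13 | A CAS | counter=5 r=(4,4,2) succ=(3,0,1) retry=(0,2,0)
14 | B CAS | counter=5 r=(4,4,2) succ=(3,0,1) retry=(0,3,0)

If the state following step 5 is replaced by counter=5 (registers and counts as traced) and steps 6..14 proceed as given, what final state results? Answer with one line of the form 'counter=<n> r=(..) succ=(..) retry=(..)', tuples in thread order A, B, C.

counter=7 r=(6,6,2) succ=(3,0,1) retry=(0,3,0)

state after step 5 := counter=5 r=(1,1,2) succ=(1,0,1) retry=(0,0,0)
6 | A LOAD | counter=5 r=(5,1,2) succ=(1,0,1) retry=(0,0,0)
7 | B CAS | counter=5 r=(5,1,2) succ=(1,0,1) retry=(0,1,0)
8 | B LOAD | counter=5 r=(5,5,2) succ=(1,0,1) retry=(0,1,0)
9 | A CAS | counter=6 r=(5,5,2) succ=(2,0,1) retry=(0,1,0)
10 | A LOAD | counter=6 r=(6,5,2) succ=(2,0,1) retry=(0,1,0)
11 | B CAS | counter=6 r=(6,5,2) succ=(2,0,1) retry=(0,2,0)
12 | B LOAD | counter=6 r=(6,6,2) succ=(2,0,1) retry=(0,2,0)
13 | A CAS | counter=7 r=(6,6,2) succ=(3,0,1) retry=(0,2,0)
14 | B CAS | counter=7 r=(6,6,2) succ=(3,0,1) retry=(0,3,0)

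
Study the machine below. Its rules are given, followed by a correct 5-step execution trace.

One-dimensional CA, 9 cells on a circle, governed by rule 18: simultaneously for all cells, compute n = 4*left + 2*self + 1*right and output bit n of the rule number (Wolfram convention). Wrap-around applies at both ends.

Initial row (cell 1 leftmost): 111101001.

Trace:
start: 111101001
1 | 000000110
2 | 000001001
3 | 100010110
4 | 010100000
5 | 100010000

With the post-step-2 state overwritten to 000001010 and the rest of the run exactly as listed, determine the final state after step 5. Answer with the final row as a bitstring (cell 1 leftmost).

state after step 2 := 000001010
3 | 000010001
4 | 100101010
5 | 011000000

011000000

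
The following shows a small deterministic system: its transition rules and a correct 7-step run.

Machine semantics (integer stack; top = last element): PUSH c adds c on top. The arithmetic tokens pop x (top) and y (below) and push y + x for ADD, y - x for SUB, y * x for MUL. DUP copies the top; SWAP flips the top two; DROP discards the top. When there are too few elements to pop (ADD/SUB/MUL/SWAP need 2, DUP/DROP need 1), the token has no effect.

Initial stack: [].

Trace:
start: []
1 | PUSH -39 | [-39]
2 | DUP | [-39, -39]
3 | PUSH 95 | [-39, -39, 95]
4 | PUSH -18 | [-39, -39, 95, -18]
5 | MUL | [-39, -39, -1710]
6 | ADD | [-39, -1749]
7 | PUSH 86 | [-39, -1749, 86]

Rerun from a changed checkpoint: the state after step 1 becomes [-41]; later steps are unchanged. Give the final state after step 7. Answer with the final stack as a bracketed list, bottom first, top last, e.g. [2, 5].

[-41, -1751, 86]

state after step 1 := [-41]
2 | DUP | [-41, -41]
3 | PUSH 95 | [-41, -41, 95]
4 | PUSH -18 | [-41, -41, 95, -18]
5 | MUL | [-41, -41, -1710]
6 | ADD | [-41, -1751]
7 | PUSH 86 | [-41, -1751, 86]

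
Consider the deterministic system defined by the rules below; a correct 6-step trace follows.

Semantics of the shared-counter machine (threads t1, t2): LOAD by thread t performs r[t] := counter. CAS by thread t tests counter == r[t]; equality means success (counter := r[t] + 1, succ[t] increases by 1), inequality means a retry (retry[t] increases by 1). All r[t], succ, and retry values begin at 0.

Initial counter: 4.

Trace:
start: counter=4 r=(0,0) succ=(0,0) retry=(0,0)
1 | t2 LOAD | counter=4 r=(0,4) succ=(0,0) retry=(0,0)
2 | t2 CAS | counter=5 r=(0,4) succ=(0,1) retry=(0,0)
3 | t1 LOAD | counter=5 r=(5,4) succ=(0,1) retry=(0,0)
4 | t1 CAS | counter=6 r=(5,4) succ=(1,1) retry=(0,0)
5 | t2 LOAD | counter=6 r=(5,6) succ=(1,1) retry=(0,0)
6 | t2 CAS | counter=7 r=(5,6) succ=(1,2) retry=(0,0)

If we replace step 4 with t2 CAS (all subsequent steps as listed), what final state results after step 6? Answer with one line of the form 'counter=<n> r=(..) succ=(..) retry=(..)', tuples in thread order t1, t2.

counter=6 r=(5,5) succ=(0,2) retry=(0,1)

(re-executing from step 4 with the substitution; state before step 4: counter=5 r=(5,4) succ=(0,1) retry=(0,0))
4 | t2 CAS | counter=5 r=(5,4) succ=(0,1) retry=(0,1)
5 | t2 LOAD | counter=5 r=(5,5) succ=(0,1) retry=(0,1)
6 | t2 CAS | counter=6 r=(5,5) succ=(0,2) retry=(0,1)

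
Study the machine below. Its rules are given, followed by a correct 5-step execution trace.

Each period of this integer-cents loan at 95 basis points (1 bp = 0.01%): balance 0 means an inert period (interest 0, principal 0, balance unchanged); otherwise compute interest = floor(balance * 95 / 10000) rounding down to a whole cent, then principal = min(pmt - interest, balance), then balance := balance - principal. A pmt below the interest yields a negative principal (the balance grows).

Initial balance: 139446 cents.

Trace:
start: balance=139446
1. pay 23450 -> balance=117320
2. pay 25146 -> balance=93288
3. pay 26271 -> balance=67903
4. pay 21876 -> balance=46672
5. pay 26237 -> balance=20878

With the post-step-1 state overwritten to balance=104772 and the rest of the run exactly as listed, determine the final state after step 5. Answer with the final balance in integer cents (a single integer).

7845

state after step 1 := balance=104772
2. pay 25146 -> balance=80621
3. pay 26271 -> balance=55115
4. pay 21876 -> balance=33762
5. pay 26237 -> balance=7845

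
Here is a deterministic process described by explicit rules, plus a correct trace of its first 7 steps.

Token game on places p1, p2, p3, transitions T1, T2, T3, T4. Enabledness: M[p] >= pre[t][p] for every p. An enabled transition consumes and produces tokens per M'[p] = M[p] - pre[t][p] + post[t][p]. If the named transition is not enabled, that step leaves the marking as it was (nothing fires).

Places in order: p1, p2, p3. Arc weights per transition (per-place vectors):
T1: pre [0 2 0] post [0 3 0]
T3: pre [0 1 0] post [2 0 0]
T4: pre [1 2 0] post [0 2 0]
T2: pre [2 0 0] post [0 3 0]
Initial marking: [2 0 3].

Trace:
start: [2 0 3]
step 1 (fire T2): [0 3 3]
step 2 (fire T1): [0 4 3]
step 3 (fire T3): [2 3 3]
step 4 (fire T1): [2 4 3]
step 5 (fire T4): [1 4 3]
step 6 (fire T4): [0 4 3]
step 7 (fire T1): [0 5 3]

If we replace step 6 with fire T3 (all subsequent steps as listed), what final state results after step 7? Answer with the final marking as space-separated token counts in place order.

3 4 3

(re-executing from step 6 with the substitution; state before step 6: [1 4 3])
step 6 (fire T3): [3 3 3]
step 7 (fire T1): [3 4 3]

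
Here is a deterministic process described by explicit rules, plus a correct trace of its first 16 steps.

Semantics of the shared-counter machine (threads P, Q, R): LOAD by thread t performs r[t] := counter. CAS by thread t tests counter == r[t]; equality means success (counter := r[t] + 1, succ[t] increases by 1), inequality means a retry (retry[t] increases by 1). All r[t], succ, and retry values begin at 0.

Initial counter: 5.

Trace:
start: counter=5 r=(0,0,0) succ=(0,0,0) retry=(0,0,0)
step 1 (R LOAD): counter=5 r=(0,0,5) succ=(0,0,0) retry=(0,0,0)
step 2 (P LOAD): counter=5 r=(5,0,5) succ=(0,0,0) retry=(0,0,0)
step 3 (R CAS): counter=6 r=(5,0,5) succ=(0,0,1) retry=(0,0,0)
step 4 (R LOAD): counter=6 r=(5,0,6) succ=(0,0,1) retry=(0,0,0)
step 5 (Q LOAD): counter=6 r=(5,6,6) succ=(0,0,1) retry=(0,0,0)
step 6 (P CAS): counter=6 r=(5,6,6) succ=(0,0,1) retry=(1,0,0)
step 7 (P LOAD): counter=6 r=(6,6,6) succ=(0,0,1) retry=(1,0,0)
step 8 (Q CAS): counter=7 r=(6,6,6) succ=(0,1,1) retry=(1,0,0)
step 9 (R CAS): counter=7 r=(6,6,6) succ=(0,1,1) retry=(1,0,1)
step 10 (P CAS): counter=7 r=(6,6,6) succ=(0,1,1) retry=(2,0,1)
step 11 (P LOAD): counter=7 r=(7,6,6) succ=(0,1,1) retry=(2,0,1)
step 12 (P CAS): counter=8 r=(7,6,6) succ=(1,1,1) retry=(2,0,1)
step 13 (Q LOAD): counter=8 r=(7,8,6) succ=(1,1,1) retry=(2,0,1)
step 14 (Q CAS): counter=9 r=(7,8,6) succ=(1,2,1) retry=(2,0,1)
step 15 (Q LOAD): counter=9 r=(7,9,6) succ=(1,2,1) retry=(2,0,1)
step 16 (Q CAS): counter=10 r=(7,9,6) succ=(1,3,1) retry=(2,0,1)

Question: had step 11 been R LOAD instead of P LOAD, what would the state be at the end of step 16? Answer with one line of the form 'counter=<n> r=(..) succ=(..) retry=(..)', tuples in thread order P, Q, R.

(re-executing from step 11 with the substitution; state before step 11: counter=7 r=(6,6,6) succ=(0,1,1) retry=(2,0,1))
step 11 (R LOAD): counter=7 r=(6,6,7) succ=(0,1,1) retry=(2,0,1)
step 12 (P CAS): counter=7 r=(6,6,7) succ=(0,1,1) retry=(3,0,1)
step 13 (Q LOAD): counter=7 r=(6,7,7) succ=(0,1,1) retry=(3,0,1)
step 14 (Q CAS): counter=8 r=(6,7,7) succ=(0,2,1) retry=(3,0,1)
step 15 (Q LOAD): counter=8 r=(6,8,7) succ=(0,2,1) retry=(3,0,1)
step 16 (Q CAS): counter=9 r=(6,8,7) succ=(0,3,1) retry=(3,0,1)

counter=9 r=(6,8,7) succ=(0,3,1) retry=(3,0,1)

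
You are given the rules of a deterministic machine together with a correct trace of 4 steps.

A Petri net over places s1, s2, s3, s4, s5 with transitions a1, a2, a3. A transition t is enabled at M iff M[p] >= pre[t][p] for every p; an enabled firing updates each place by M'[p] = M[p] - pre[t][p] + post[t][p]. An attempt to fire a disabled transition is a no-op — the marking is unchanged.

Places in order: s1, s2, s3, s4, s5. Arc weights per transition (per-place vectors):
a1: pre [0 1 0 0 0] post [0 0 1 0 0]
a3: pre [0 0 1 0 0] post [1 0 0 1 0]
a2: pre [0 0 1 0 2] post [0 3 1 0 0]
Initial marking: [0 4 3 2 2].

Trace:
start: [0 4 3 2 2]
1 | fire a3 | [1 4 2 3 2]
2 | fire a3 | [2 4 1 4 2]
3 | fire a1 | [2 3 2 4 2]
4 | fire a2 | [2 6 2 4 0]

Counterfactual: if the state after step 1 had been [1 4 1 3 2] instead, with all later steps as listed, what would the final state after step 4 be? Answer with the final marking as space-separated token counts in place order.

state after step 1 := [1 4 1 3 2]
2 | fire a3 | [2 4 0 4 2]
3 | fire a1 | [2 3 1 4 2]
4 | fire a2 | [2 6 1 4 0]

2 6 1 4 0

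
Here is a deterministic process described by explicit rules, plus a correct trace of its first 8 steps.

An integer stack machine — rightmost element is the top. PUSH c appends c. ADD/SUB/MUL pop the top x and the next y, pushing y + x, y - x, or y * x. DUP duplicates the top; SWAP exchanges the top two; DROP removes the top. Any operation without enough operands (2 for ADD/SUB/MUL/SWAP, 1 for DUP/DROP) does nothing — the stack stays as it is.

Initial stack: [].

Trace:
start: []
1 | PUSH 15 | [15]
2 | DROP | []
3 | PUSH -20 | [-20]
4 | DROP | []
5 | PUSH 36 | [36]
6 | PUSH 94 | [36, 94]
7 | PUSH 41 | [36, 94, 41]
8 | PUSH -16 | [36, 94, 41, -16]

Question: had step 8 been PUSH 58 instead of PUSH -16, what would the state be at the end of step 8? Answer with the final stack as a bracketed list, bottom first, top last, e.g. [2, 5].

(re-executing from step 8 with the substitution; state before step 8: [36, 94, 41])
8 | PUSH 58 | [36, 94, 41, 58]

[36, 94, 41, 58]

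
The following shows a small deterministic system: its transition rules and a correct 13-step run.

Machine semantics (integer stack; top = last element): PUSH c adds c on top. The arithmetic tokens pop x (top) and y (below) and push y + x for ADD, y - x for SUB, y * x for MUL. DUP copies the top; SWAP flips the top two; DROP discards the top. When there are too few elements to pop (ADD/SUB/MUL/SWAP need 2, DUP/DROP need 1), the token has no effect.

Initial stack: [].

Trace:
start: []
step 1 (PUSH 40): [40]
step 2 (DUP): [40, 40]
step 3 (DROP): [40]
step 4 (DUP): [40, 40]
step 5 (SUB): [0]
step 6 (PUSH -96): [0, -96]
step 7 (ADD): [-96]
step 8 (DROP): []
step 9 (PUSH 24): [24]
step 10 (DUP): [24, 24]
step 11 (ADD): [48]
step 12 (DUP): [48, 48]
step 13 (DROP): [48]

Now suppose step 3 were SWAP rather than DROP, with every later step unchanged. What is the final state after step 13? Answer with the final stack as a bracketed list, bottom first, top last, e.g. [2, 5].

(re-executing from step 3 with the substitution; state before step 3: [40, 40])
step 3 (SWAP): [40, 40]
step 4 (DUP): [40, 40, 40]
step 5 (SUB): [40, 0]
step 6 (PUSH -96): [40, 0, -96]
step 7 (ADD): [40, -96]
step 8 (DROP): [40]
step 9 (PUSH 24): [40, 24]
step 10 (DUP): [40, 24, 24]
step 11 (ADD): [40, 48]
step 12 (DUP): [40, 48, 48]
step 13 (DROP): [40, 48]

[40, 48]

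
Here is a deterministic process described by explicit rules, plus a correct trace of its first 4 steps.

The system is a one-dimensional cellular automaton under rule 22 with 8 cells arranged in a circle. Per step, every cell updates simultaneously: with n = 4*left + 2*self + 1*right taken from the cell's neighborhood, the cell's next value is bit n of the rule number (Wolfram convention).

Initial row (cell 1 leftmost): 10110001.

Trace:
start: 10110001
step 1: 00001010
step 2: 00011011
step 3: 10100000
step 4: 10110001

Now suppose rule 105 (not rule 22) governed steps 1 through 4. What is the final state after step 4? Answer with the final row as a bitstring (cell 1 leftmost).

10110001

(re-executing steps 1..4 under rule 105; state before step 1: 10110001)
step 1: 11110101
step 2: 00011011
step 3: 01011111
step 4: 10110001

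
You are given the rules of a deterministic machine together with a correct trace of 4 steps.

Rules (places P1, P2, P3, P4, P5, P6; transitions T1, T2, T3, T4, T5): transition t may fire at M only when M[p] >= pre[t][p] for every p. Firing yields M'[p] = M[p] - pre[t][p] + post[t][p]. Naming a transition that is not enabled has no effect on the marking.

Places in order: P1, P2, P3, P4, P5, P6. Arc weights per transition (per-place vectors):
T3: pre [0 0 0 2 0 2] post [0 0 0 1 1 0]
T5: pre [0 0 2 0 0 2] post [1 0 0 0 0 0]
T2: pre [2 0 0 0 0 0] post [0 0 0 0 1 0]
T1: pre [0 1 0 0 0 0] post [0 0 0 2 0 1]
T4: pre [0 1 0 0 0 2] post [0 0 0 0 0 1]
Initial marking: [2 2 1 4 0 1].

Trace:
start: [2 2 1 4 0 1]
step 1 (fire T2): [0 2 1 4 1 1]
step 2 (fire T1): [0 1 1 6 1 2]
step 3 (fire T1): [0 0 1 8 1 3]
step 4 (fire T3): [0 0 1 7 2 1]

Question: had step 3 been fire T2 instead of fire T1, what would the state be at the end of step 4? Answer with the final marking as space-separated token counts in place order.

(re-executing from step 3 with the substitution; state before step 3: [0 1 1 6 1 2])
step 3 (fire T2): [0 1 1 6 1 2]
step 4 (fire T3): [0 1 1 5 2 0]

0 1 1 5 2 0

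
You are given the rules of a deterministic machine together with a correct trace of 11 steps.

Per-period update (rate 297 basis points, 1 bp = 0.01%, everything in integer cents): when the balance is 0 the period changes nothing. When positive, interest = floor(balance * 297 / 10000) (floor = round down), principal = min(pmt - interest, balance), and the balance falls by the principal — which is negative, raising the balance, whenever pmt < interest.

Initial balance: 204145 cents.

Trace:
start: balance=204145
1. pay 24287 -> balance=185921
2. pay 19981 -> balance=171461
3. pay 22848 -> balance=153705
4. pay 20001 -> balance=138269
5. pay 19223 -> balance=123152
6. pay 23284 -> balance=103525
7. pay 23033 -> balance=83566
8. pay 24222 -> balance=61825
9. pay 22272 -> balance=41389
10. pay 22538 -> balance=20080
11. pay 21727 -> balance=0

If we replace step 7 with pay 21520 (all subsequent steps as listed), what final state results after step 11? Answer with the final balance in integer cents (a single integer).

649

(re-executing from step 7 with the substitution; state before step 7: balance=103525)
7. pay 21520 -> balance=85079
8. pay 24222 -> balance=63383
9. pay 22272 -> balance=42993
10. pay 22538 -> balance=21731
11. pay 21727 -> balance=649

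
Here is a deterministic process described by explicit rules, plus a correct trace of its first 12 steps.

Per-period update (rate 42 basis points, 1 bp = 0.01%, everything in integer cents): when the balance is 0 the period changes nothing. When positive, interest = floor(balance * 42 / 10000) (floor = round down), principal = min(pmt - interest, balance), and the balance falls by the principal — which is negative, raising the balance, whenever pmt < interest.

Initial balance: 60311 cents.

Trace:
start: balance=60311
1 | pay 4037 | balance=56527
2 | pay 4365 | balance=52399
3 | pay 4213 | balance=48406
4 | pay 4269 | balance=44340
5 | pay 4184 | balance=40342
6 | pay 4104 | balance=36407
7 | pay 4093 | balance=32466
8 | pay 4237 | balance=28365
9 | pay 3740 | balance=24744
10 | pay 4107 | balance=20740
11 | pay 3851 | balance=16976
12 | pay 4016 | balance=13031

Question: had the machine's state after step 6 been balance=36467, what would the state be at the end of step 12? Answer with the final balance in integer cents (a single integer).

13093

state after step 6 := balance=36467
7 | pay 4093 | balance=32527
8 | pay 4237 | balance=28426
9 | pay 3740 | balance=24805
10 | pay 4107 | balance=20802
11 | pay 3851 | balance=17038
12 | pay 4016 | balance=13093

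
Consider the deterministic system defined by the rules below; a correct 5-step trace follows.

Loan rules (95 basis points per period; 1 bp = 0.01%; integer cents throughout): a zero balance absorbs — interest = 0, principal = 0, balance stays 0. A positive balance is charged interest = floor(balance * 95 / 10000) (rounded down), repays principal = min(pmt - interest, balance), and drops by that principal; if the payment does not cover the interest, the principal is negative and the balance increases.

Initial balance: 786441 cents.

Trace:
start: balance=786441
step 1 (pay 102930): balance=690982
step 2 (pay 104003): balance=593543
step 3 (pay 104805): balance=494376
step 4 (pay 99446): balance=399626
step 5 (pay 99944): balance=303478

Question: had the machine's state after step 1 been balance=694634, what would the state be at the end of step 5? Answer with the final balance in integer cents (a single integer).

state after step 1 := balance=694634
step 2 (pay 104003): balance=597230
step 3 (pay 104805): balance=498098
step 4 (pay 99446): balance=403383
step 5 (pay 99944): balance=307271

307271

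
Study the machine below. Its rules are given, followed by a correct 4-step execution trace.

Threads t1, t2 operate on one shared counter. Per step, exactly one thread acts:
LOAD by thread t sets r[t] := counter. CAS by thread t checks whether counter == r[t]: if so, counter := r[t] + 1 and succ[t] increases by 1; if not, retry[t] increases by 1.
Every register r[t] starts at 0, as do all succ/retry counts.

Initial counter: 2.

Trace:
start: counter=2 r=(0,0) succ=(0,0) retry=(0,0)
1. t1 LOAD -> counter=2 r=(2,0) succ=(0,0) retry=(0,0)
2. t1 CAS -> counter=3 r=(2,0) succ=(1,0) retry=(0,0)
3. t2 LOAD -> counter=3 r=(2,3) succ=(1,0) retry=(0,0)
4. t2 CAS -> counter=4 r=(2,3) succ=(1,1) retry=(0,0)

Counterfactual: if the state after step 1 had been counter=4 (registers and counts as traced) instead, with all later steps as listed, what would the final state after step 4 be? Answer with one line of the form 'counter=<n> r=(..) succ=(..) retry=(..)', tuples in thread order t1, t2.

counter=5 r=(2,4) succ=(0,1) retry=(1,0)

state after step 1 := counter=4 r=(2,0) succ=(0,0) retry=(0,0)
2. t1 CAS -> counter=4 r=(2,0) succ=(0,0) retry=(1,0)
3. t2 LOAD -> counter=4 r=(2,4) succ=(0,0) retry=(1,0)
4. t2 CAS -> counter=5 r=(2,4) succ=(0,1) retry=(1,0)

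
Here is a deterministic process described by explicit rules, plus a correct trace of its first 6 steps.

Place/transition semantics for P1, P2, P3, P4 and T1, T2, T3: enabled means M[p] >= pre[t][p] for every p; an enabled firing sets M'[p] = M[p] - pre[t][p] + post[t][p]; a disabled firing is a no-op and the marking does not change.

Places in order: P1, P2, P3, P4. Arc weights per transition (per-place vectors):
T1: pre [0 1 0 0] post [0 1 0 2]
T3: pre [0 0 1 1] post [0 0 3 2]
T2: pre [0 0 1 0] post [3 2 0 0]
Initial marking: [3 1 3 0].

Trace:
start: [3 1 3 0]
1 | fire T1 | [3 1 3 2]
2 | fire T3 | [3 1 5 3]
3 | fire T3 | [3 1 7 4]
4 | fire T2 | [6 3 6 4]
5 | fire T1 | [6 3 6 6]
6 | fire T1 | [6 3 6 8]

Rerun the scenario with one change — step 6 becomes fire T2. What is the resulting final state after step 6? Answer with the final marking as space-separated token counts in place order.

9 5 5 6

(re-executing from step 6 with the substitution; state before step 6: [6 3 6 6])
6 | fire T2 | [9 5 5 6]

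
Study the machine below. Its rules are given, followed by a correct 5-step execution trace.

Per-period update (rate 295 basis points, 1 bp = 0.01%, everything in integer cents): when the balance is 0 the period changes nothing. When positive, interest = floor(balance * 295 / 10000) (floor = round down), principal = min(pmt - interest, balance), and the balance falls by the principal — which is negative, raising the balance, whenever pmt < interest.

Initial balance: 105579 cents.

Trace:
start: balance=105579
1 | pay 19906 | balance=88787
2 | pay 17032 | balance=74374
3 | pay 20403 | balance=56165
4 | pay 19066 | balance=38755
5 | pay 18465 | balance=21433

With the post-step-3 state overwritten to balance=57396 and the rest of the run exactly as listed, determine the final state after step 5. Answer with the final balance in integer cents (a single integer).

state after step 3 := balance=57396
4 | pay 19066 | balance=40023
5 | pay 18465 | balance=22738

22738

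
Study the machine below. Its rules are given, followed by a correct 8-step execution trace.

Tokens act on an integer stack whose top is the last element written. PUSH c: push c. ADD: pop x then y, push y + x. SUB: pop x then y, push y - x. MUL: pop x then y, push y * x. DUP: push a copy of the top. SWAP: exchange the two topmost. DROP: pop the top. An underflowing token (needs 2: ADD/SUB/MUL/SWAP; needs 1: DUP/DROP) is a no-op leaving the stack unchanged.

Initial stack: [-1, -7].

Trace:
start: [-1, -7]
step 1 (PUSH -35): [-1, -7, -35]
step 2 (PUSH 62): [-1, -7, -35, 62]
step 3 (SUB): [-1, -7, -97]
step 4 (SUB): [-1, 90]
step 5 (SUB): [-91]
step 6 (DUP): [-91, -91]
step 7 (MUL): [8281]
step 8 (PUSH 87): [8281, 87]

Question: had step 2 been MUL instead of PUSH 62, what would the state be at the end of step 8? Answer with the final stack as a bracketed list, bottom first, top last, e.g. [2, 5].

[60516, 87]

(re-executing from step 2 with the substitution; state before step 2: [-1, -7, -35])
step 2 (MUL): [-1, 245]
step 3 (SUB): [-246]
step 4 (SUB): [-246]
step 5 (SUB): [-246]
step 6 (DUP): [-246, -246]
step 7 (MUL): [60516]
step 8 (PUSH 87): [60516, 87]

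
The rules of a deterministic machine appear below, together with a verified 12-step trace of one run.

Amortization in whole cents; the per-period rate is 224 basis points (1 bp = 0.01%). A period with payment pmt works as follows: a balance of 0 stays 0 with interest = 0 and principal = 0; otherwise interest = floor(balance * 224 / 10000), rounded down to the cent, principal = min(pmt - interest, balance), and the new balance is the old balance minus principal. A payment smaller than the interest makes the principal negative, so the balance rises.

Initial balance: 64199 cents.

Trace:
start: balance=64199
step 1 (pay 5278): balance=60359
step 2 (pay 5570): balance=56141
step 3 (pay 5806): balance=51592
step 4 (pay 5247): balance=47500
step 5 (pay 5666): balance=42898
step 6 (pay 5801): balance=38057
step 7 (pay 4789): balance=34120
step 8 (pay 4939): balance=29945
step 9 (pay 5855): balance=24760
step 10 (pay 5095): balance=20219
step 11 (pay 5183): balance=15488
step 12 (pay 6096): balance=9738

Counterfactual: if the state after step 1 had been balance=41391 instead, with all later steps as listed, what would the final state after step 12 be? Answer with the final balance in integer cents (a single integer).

state after step 1 := balance=41391
step 2 (pay 5570): balance=36748
step 3 (pay 5806): balance=31765
step 4 (pay 5247): balance=27229
step 5 (pay 5666): balance=22172
step 6 (pay 5801): balance=16867
step 7 (pay 4789): balance=12455
step 8 (pay 4939): balance=7794
step 9 (pay 5855): balance=2113
step 10 (pay 5095): balance=0
step 11 (pay 5183): balance=0
step 12 (pay 6096): balance=0

0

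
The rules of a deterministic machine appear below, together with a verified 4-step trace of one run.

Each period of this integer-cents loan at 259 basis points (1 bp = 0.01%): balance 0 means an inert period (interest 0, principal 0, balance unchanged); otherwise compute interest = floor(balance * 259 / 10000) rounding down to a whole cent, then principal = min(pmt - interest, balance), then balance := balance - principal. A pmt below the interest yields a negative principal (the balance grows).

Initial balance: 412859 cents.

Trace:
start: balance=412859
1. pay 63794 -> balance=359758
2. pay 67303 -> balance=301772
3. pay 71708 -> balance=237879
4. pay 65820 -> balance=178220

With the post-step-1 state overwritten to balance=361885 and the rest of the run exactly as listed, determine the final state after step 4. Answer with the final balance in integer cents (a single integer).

180517

state after step 1 := balance=361885
2. pay 67303 -> balance=303954
3. pay 71708 -> balance=240118
4. pay 65820 -> balance=180517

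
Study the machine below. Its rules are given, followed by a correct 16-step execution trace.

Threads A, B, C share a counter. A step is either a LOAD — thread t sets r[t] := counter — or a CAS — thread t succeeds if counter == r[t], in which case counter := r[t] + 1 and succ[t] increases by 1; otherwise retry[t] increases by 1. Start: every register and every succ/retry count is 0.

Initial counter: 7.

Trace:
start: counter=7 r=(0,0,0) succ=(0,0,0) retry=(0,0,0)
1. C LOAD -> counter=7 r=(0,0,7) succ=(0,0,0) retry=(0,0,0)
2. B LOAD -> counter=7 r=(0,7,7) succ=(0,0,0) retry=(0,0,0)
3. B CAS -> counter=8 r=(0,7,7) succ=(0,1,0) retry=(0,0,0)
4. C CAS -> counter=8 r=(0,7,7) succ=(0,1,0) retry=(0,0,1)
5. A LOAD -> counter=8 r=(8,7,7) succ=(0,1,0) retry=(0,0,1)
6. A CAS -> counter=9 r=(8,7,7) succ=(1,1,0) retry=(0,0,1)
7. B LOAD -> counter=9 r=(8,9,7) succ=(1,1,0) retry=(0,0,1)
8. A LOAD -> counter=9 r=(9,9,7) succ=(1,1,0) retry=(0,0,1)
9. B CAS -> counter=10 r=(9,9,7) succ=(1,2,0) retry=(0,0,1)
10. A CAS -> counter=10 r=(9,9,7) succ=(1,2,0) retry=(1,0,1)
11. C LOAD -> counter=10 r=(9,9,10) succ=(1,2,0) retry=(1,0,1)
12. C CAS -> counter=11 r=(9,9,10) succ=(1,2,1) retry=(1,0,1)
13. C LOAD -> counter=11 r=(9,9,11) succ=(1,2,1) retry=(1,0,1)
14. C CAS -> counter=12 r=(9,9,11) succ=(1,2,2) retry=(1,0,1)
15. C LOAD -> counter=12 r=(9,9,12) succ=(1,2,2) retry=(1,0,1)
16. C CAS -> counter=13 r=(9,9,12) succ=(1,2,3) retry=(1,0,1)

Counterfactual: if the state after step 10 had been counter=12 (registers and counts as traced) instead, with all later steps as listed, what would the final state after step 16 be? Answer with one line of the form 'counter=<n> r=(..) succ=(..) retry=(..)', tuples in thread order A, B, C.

state after step 10 := counter=12 r=(9,9,7) succ=(1,2,0) retry=(1,0,1)
11. C LOAD -> counter=12 r=(9,9,12) succ=(1,2,0) retry=(1,0,1)
12. C CAS -> counter=13 r=(9,9,12) succ=(1,2,1) retry=(1,0,1)
13. C LOAD -> counter=13 r=(9,9,13) succ=(1,2,1) retry=(1,0,1)
14. C CAS -> counter=14 r=(9,9,13) succ=(1,2,2) retry=(1,0,1)
15. C LOAD -> counter=14 r=(9,9,14) succ=(1,2,2) retry=(1,0,1)
16. C CAS -> counter=15 r=(9,9,14) succ=(1,2,3) retry=(1,0,1)

counter=15 r=(9,9,14) succ=(1,2,3) retry=(1,0,1)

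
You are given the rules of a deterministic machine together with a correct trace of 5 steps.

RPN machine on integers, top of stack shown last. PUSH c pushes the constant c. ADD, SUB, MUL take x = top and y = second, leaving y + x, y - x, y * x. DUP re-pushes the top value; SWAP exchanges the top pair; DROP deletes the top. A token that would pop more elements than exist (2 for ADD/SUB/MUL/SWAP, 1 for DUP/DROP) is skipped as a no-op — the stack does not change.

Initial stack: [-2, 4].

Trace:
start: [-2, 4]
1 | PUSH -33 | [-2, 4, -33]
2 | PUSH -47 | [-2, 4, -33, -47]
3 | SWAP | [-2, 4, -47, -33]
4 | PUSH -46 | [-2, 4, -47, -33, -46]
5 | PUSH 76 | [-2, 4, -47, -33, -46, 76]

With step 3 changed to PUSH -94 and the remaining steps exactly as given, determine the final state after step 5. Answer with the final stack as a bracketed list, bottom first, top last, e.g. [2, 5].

(re-executing from step 3 with the substitution; state before step 3: [-2, 4, -33, -47])
3 | PUSH -94 | [-2, 4, -33, -47, -94]
4 | PUSH -46 | [-2, 4, -33, -47, -94, -46]
5 | PUSH 76 | [-2, 4, -33, -47, -94, -46, 76]

[-2, 4, -33, -47, -94, -46, 76]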